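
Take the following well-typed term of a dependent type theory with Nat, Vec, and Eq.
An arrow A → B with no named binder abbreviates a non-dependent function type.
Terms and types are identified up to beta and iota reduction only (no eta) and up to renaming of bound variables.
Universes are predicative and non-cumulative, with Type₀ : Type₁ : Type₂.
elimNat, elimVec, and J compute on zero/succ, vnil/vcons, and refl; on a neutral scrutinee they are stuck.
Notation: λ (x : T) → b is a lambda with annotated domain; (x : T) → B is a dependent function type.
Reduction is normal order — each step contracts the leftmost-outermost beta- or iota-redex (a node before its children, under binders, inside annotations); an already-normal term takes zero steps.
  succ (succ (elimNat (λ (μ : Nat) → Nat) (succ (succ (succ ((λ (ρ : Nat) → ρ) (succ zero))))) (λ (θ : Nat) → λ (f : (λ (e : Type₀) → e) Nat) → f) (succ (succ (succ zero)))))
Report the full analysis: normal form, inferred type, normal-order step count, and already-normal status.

resulting normal form:
  succ (succ (succ (succ (succ (succ zero)))))
inferred type:
  Nat
reduction steps (normal order): 11
term was already normal: no
first redex: an elimNat iota-redex


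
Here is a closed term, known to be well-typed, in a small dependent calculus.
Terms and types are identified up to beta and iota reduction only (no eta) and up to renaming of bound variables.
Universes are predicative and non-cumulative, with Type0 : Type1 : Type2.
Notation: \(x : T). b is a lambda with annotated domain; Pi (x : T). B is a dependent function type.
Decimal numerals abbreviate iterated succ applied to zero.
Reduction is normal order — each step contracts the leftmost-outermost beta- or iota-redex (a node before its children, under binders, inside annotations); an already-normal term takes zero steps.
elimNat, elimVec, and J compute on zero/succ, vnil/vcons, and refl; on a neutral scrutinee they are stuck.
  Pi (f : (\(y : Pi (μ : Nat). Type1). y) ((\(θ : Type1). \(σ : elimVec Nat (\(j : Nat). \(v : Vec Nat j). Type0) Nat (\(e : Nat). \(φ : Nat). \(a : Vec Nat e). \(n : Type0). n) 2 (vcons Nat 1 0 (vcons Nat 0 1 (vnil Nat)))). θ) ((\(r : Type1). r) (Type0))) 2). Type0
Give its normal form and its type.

reduced normal form:
  Pi (f : Type0). Type0
type:
  Type1
observation: normalization takes exactly 4 steps under the normal-order strategy.


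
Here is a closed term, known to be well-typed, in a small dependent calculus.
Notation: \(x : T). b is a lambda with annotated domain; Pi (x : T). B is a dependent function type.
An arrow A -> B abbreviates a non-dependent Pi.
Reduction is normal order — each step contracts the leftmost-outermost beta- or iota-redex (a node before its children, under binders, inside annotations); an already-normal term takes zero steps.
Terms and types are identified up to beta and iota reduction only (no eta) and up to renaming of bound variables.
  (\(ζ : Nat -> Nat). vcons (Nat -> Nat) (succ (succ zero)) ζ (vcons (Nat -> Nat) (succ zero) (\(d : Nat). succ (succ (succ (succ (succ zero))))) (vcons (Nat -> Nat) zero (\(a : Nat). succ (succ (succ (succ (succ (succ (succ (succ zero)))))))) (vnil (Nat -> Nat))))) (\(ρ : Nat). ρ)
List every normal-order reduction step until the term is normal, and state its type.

normal-order reduction:
  (\(ζ : Nat -> Nat). vcons (Nat -> Nat) (succ (succ zero)) ζ (vcons (Nat -> Nat) (succ zero) (\(d : Nat). succ (succ (succ (succ (succ zero))))) (vcons (Nat -> Nat) zero (\(a : Nat). succ (succ (succ (succ (succ (succ (succ (succ zero)))))))) (vnil (Nat -> Nat))))) (\(ρ : Nat). ρ)
  ~> vcons (Nat -> Nat) (succ (succ zero)) (\(ζ : Nat). ζ) (vcons (Nat -> Nat) (succ zero) (\(d : Nat). succ (succ (succ (succ (succ zero))))) (vcons (Nat -> Nat) zero (\(a : Nat). succ (succ (succ (succ (succ (succ (succ (succ zero)))))))) (vnil (Nat -> Nat))))
inferred type:
  Vec (Nat -> Nat) (succ (succ (succ zero)))


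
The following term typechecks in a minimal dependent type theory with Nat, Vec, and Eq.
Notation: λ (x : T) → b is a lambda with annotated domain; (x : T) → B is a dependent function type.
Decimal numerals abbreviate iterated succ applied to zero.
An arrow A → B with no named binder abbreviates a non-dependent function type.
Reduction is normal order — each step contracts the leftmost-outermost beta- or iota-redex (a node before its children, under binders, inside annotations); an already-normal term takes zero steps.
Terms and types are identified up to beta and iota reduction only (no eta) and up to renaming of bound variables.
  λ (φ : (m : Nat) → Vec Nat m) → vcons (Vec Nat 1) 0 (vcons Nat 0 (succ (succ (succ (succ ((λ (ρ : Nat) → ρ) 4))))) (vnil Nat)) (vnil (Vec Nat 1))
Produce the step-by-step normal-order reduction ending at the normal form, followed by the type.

normal-order reduction sequence:
  λ (φ : (m : Nat) → Vec Nat m) → vcons (Vec Nat 1) 0 (vcons Nat 0 (succ (succ (succ (succ ((λ (ρ : Nat) → ρ) 4))))) (vnil Nat)) (vnil (Vec Nat 1))
  ~> λ (φ : (m : Nat) → Vec Nat m) → vcons (Vec Nat 1) 0 (vcons Nat 0 8 (vnil Nat)) (vnil (Vec Nat 1))
inferred type:
  ((φ : Nat) → Vec Nat φ) → Vec (Vec Nat 1) 1


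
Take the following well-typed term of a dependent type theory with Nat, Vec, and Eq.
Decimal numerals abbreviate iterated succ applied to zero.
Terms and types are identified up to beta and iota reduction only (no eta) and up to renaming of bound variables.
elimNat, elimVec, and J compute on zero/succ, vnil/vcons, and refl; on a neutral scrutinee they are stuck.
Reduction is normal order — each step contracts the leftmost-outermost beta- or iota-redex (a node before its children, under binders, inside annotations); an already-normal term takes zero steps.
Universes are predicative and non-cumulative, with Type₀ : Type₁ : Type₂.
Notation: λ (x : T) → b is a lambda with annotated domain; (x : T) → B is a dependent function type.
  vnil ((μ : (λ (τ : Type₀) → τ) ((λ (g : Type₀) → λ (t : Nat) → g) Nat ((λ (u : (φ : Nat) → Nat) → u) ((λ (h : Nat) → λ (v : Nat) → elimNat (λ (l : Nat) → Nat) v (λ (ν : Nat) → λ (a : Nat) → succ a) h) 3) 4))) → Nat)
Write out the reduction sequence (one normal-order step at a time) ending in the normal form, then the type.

normal-order reduction:
  vnil ((μ : (λ (τ : Type₀) → τ) ((λ (g : Type₀) → λ (t : Nat) → g) Nat ((λ (u : (φ : Nat) → Nat) → u) ((λ (h : Nat) → λ (v : Nat) → elimNat (λ (l : Nat) → Nat) v (λ (ν : Nat) → λ (a : Nat) → succ a) h) 3) 4))) → Nat)
  ~> vnil ((μ : (λ (τ : Type₀) → λ (g : Nat) → τ) Nat ((λ (t : (u : Nat) → Nat) → t) ((λ (φ : Nat) → λ (h : Nat) → elimNat (λ (v : Nat) → Nat) h (λ (l : Nat) → λ (ν : Nat) → succ ν) φ) 3) 4)) → Nat)
  ~> vnil ((μ : (λ (τ : Nat) → Nat) ((λ (g : (t : Nat) → Nat) → g) ((λ (u : Nat) → λ (φ : Nat) → elimNat (λ (h : Nat) → Nat) φ (λ (v : Nat) → λ (l : Nat) → succ l) u) 3) 4)) → Nat)
  ~> vnil ((μ : Nat) → Nat)
type:
  Vec ((μ : Nat) → Nat) 0


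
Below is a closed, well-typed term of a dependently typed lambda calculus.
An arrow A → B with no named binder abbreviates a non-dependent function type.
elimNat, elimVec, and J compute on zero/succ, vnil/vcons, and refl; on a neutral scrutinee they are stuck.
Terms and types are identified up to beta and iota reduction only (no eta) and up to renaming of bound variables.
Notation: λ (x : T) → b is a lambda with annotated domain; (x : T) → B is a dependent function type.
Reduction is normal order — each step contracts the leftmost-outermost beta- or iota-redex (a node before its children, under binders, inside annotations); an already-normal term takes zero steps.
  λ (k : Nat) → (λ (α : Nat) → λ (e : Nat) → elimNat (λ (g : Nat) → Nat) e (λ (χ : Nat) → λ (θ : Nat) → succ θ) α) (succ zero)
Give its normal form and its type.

reduced normal form:
  λ (k : Nat) → λ (α : Nat) → succ α
type:
  Nat → Nat → Nat
observation: the first redex contracted is a beta-redex; the normal form is reached in 5 normal-order steps.


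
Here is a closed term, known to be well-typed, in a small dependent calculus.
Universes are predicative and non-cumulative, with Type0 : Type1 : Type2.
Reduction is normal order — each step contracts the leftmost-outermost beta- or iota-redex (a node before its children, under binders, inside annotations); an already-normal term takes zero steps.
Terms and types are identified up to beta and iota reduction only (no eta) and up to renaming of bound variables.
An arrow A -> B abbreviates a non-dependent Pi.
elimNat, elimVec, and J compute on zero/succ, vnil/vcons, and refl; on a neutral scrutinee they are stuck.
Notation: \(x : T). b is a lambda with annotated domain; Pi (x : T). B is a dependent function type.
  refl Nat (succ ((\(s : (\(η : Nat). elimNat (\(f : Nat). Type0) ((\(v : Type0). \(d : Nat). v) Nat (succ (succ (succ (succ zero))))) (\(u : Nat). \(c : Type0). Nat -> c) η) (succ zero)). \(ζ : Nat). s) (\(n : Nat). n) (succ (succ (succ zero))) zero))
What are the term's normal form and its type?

resulting normal form:
  refl Nat (succ zero)
inferred type:
  Eq Nat (succ zero) (succ zero)


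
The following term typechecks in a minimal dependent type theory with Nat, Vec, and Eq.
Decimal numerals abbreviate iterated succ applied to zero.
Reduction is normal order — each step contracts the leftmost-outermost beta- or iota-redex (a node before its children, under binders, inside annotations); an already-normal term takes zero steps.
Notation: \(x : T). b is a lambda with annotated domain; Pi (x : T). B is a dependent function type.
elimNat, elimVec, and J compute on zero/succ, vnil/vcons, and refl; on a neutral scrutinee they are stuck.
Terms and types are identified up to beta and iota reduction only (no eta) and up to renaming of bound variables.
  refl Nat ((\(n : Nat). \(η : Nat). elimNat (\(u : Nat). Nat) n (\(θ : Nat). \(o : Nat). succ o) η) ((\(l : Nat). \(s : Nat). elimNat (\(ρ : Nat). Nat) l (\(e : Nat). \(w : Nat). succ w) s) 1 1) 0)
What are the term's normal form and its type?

normal form:
  refl Nat 2
inferred type:
  Eq Nat 2 2
observation: the first redex contracted is a beta-redex; the normal form is reached in 9 normal-order steps.


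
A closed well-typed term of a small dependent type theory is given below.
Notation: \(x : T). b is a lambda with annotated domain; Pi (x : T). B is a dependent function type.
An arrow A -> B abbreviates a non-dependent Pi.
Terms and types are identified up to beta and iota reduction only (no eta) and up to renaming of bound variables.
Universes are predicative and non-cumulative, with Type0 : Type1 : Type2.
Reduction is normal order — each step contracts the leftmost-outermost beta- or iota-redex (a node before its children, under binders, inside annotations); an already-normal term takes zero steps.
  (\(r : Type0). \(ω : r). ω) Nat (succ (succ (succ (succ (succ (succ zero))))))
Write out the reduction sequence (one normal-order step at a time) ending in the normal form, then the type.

normal-order reduction:
  (\(r : Type0). \(ω : r). ω) Nat (succ (succ (succ (succ (succ (succ zero))))))
  ~> (\(r : Nat). r) (succ (succ (succ (succ (succ (succ zero))))))
  ~> succ (succ (succ (succ (succ (succ zero)))))
the term's type:
  Nat


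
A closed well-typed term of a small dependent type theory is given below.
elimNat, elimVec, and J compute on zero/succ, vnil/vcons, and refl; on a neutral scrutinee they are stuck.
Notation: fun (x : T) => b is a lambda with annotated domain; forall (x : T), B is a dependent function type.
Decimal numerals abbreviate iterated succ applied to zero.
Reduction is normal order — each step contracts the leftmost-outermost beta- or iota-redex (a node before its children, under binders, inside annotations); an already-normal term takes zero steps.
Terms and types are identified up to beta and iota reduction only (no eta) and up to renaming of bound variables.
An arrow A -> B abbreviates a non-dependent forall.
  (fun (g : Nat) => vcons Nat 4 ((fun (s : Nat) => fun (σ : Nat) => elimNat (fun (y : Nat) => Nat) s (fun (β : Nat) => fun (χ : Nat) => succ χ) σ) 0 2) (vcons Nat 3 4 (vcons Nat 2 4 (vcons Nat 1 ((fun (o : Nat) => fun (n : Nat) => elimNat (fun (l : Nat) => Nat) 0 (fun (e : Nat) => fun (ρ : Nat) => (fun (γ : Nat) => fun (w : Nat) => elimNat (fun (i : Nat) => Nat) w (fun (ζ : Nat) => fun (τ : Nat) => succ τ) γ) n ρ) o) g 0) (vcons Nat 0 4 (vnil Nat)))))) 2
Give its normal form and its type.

resulting normal form:
  vcons Nat 4 2 (vcons Nat 3 4 (vcons Nat 2 4 (vcons Nat 1 0 (vcons Nat 0 4 (vnil Nat)))))
type:
  Vec Nat 5


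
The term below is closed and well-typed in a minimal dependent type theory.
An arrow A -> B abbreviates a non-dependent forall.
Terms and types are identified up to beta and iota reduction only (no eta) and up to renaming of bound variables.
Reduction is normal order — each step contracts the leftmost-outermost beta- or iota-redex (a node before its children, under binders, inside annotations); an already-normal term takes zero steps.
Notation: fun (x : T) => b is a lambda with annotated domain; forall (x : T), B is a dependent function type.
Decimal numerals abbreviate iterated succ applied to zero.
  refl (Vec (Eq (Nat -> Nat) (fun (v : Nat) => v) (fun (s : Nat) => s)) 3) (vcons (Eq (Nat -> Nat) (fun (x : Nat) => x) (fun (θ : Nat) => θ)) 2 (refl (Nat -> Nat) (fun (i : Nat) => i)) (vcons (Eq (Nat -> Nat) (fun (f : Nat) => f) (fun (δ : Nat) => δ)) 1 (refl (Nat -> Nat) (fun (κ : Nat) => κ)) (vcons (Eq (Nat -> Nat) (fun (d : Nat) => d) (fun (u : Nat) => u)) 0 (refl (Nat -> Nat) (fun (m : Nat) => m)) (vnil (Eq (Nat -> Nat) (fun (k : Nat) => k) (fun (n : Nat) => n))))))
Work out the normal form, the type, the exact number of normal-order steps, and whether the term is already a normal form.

reduced normal form:
  refl (Vec (Eq (Nat -> Nat) (fun (v : Nat) => v) (fun (s : Nat) => s)) 3) (vcons (Eq (Nat -> Nat) (fun (x : Nat) => x) (fun (θ : Nat) => θ)) 2 (refl (Nat -> Nat) (fun (i : Nat) => i)) (vcons (Eq (Nat -> Nat) (fun (f : Nat) => f) (fun (δ : Nat) => δ)) 1 (refl (Nat -> Nat) (fun (κ : Nat) => κ)) (vcons (Eq (Nat -> Nat) (fun (d : Nat) => d) (fun (u : Nat) => u)) 0 (refl (Nat -> Nat) (fun (m : Nat) => m)) (vnil (Eq (Nat -> Nat) (fun (k : Nat) => k) (fun (n : Nat) => n))))))
type:
  Eq (Vec (Eq (Nat -> Nat) (fun (v : Nat) => v) (fun (s : Nat) => s)) 3) (vcons (Eq (Nat -> Nat) (fun (x : Nat) => x) (fun (θ : Nat) => θ)) 2 (refl (Nat -> Nat) (fun (i : Nat) => i)) (vcons (Eq (Nat -> Nat) (fun (f : Nat) => f) (fun (δ : Nat) => δ)) 1 (refl (Nat -> Nat) (fun (κ : Nat) => κ)) (vcons (Eq (Nat -> Nat) (fun (d : Nat) => d) (fun (u : Nat) => u)) 0 (refl (Nat -> Nat) (fun (m : Nat) => m)) (vnil (Eq (Nat -> Nat) (fun (k : Nat) => k) (fun (n : Nat) => n)))))) (vcons (Eq (Nat -> Nat) (fun (l : Nat) => l) (fun (ε : Nat) => ε)) 2 (refl (Nat -> Nat) (fun (χ : Nat) => χ)) (vcons (Eq (Nat -> Nat) (fun (y : Nat) => y) (fun (σ : Nat) => σ)) 1 (refl (Nat -> Nat) (fun (ν : Nat) => ν)) (vcons (Eq (Nat -> Nat) (fun (η : Nat) => η) (fun (ξ : Nat) => ξ)) 0 (refl (Nat -> Nat) (fun (α : Nat) => α)) (vnil (Eq (Nat -> Nat) (fun (o : Nat) => o) (fun (ρ : Nat) => ρ))))))
reduction steps (normal order): 0
started in normal form: yes


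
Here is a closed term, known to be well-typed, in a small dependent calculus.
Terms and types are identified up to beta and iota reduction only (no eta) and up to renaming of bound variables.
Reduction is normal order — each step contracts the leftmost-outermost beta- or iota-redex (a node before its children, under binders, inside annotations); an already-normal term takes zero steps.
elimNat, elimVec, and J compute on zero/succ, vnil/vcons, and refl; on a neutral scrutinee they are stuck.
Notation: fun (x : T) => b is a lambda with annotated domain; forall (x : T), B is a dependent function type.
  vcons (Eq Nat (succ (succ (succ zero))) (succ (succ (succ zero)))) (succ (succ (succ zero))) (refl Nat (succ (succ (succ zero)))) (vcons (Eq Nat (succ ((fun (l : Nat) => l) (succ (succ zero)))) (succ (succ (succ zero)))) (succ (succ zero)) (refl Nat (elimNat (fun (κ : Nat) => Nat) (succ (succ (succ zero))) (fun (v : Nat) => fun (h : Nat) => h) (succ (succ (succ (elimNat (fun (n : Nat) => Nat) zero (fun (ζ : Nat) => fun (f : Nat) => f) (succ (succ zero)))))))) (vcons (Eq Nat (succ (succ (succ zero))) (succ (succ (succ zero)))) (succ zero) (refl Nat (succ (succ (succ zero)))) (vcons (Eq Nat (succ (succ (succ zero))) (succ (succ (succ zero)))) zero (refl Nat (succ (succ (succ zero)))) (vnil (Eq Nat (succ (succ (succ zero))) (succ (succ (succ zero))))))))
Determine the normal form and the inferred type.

normal form:
  vcons (Eq Nat (succ (succ (succ zero))) (succ (succ (succ zero)))) (succ (succ (succ zero))) (refl Nat (succ (succ (succ zero)))) (vcons (Eq Nat (succ (succ (succ zero))) (succ (succ (succ zero)))) (succ (succ zero)) (refl Nat (succ (succ (succ zero)))) (vcons (Eq Nat (succ (succ (succ zero))) (succ (succ (succ zero)))) (succ zero) (refl Nat (succ (succ (succ zero)))) (vcons (Eq Nat (succ (succ (succ zero))) (succ (succ (succ zero)))) zero (refl Nat (succ (succ (succ zero)))) (vnil (Eq Nat (succ (succ (succ zero))) (succ (succ (succ zero))))))))
inferred type:
  Vec (Eq Nat (succ (succ (succ zero))) (succ (succ (succ zero)))) (succ (succ (succ (succ zero))))
observation: the leftmost-outermost redex is a beta-redex, and normalization takes 18 steps.


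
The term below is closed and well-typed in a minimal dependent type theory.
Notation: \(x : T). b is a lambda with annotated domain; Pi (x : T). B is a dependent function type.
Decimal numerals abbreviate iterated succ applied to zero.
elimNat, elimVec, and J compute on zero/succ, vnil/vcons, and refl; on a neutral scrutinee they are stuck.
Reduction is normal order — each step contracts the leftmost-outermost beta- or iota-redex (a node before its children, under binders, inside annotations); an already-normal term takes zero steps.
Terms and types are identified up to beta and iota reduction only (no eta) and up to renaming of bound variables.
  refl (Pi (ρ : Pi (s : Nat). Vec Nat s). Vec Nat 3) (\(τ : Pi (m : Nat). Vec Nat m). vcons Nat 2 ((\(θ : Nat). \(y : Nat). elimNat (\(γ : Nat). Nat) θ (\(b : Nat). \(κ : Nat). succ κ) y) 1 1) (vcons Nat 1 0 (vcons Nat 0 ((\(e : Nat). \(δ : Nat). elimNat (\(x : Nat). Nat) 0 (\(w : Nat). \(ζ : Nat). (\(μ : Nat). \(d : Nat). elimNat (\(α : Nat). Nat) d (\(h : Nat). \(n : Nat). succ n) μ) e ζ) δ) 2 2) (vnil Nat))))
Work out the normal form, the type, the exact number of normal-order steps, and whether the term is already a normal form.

reduced normal form:
  refl (Pi (ρ : Pi (s : Nat). Vec Nat s). Vec Nat 3) (\(τ : Pi (m : Nat). Vec Nat m). vcons Nat 2 2 (vcons Nat 1 0 (vcons Nat 0 4 (vnil Nat))))
the term's type:
  Eq (Pi (ρ : Pi (s : Nat). Vec Nat s). Vec Nat 3) (\(τ : Pi (m : Nat). Vec Nat m). vcons Nat 2 2 (vcons Nat 1 0 (vcons Nat 0 4 (vnil Nat)))) (\(θ : Pi (y : Nat). Vec Nat y). vcons Nat 2 2 (vcons Nat 1 0 (vcons Nat 0 4 (vnil Nat))))
steps to reach normal form (normal order): 33
started in normal form: no
first contracted redex: a beta-redex


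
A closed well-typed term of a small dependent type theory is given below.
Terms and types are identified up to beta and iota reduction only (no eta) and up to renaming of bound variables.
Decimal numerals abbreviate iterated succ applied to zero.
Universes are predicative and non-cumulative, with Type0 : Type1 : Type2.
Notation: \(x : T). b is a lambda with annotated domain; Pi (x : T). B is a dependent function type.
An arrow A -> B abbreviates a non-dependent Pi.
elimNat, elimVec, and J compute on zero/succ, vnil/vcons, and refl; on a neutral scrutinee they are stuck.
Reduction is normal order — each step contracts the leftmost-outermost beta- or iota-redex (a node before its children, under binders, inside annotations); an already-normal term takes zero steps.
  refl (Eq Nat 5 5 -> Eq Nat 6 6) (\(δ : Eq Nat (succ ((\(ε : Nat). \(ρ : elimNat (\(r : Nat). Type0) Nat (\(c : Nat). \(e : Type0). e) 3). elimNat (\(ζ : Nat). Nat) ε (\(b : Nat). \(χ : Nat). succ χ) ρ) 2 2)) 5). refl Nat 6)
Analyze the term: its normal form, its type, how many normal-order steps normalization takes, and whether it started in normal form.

resulting normal form:
  refl (Eq Nat 5 5 -> Eq Nat 6 6) (\(δ : Eq Nat 5 5). refl Nat 6)
inferred type:
  Eq (Eq Nat 5 5 -> Eq Nat 6 6) (\(δ : Eq Nat 5 5). refl Nat 6) (\(ε : Eq Nat 5 5). refl Nat 6)
steps to reach normal form (normal order): 9
already normal: no
first redex: a beta-redex


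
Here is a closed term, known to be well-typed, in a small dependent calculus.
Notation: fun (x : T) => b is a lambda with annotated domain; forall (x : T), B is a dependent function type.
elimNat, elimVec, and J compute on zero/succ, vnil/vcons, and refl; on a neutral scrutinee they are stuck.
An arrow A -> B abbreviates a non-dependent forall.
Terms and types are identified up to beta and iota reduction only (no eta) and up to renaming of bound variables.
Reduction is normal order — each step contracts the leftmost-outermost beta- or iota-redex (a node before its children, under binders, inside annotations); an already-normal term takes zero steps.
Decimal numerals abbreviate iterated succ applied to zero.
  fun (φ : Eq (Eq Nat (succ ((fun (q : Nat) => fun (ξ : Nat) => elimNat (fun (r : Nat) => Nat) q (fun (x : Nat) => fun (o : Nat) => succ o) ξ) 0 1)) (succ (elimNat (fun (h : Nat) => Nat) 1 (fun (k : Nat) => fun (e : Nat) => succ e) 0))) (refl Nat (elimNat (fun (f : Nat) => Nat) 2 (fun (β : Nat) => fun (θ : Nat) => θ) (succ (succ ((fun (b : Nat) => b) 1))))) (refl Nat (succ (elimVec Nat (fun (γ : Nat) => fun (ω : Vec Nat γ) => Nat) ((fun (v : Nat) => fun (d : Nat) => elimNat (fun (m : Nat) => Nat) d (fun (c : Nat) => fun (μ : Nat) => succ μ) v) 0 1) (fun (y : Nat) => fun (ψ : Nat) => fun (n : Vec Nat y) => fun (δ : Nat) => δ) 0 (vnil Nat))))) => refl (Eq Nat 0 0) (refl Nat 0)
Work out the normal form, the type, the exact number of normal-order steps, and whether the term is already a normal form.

reduced normal form:
  fun (φ : Eq (Eq Nat 2 2) (refl Nat 2) (refl Nat 2)) => refl (Eq Nat 0 0) (refl Nat 0)
inferred type:
  Eq (Eq Nat 2 2) (refl Nat 2) (refl Nat 2) -> Eq (Eq Nat 0 0) (refl Nat 0) (refl Nat 0)
reduction steps (normal order): 22
started in normal form: no
first contracted redex: a beta-redex


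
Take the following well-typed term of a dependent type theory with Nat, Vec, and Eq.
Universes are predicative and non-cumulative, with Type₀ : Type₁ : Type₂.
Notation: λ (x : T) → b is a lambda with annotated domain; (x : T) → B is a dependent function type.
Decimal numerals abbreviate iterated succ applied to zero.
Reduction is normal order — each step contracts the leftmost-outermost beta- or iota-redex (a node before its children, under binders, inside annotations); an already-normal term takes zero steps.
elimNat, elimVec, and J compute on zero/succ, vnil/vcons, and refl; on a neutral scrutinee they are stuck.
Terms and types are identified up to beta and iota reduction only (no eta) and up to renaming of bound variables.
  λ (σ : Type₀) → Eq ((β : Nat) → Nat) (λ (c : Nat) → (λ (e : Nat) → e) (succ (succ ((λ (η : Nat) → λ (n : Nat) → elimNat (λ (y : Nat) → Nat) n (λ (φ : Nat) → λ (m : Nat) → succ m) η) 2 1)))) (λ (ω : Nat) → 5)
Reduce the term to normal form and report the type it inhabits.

normal form:
  λ (σ : Type₀) → Eq ((β : Nat) → Nat) (λ (c : Nat) → 5) (λ (e : Nat) → 5)
type:
  (σ : Type₀) → Type₀


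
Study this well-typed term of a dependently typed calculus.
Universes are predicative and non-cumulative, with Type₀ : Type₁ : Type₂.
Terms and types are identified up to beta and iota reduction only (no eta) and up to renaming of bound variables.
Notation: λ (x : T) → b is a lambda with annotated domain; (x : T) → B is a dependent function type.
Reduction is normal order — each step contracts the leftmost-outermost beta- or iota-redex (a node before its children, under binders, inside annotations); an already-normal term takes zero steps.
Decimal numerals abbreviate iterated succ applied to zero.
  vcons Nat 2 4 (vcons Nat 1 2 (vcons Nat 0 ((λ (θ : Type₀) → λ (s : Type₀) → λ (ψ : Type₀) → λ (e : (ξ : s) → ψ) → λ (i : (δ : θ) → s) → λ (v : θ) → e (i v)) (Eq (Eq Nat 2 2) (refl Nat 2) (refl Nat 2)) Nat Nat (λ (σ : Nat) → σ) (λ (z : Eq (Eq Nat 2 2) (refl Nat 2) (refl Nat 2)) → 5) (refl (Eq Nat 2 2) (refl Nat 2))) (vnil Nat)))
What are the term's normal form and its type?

normal form:
  vcons Nat 2 4 (vcons Nat 1 2 (vcons Nat 0 5 (vnil Nat)))
type:
  Vec Nat 3


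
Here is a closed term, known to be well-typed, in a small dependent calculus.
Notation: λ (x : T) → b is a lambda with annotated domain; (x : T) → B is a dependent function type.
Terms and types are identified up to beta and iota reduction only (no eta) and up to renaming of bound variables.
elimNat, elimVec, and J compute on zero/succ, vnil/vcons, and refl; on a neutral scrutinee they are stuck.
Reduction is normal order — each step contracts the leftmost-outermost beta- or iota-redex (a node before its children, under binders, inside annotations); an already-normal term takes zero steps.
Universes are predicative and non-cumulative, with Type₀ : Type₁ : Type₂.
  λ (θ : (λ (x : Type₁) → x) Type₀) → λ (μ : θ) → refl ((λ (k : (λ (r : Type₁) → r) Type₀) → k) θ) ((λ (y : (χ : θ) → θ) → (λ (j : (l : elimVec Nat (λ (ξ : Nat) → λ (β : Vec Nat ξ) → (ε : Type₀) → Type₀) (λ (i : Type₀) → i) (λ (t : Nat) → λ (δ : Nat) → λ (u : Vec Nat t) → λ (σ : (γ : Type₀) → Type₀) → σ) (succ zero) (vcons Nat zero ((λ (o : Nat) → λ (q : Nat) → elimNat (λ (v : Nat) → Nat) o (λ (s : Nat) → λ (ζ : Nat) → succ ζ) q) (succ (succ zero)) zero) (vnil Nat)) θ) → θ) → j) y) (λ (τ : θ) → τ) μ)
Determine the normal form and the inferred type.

resulting normal form:
  λ (θ : Type₀) → λ (x : θ) → refl θ x
the term's type:
  (θ : Type₀) → (x : θ) → Eq θ x x
observation: normalization takes exactly 5 steps under the normal-order strategy.


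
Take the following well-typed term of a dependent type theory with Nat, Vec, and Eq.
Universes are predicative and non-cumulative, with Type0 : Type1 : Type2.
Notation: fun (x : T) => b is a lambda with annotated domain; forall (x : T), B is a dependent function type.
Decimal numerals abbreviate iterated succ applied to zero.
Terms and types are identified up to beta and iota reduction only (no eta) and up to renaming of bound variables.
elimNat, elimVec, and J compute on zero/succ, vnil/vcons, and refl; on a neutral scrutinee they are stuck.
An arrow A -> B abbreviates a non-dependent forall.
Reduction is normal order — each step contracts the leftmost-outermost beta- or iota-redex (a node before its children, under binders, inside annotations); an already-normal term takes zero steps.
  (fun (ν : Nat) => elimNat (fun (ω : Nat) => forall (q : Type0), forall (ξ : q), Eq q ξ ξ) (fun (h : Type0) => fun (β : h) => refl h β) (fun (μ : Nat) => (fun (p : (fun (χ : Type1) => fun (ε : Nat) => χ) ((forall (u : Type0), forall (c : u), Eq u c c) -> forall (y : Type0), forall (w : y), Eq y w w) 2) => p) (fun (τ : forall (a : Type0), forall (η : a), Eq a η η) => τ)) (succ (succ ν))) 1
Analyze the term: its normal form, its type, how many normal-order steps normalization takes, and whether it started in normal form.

resulting normal form:
  fun (ν : Type0) => fun (ω : ν) => refl ν ω
type:
  forall (ν : Type0), forall (ω : ν), Eq ν ω ω
reduction steps (normal order): 14
started in normal form: no
first redex: a beta-redex


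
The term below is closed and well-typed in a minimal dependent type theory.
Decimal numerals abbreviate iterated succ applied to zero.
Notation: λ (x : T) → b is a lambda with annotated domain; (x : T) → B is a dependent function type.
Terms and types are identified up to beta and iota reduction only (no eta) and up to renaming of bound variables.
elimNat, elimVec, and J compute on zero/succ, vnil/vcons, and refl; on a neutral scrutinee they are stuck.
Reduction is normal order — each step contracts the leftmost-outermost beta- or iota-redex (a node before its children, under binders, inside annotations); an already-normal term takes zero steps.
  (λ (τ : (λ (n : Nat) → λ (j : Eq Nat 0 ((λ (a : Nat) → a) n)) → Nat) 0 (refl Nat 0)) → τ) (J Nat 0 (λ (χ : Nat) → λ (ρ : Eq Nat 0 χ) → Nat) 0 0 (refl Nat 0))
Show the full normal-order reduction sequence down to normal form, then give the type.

normal-order reduction:
  (λ (τ : (λ (n : Nat) → λ (j : Eq Nat 0 ((λ (a : Nat) → a) n)) → Nat) 0 (refl Nat 0)) → τ) (J Nat 0 (λ (χ : Nat) → λ (ρ : Eq Nat 0 χ) → Nat) 0 0 (refl Nat 0))
  ~> J Nat 0 (λ (τ : Nat) → λ (n : Eq Nat 0 τ) → Nat) 0 0 (refl Nat 0)
  ~> 0
type:
  Nat


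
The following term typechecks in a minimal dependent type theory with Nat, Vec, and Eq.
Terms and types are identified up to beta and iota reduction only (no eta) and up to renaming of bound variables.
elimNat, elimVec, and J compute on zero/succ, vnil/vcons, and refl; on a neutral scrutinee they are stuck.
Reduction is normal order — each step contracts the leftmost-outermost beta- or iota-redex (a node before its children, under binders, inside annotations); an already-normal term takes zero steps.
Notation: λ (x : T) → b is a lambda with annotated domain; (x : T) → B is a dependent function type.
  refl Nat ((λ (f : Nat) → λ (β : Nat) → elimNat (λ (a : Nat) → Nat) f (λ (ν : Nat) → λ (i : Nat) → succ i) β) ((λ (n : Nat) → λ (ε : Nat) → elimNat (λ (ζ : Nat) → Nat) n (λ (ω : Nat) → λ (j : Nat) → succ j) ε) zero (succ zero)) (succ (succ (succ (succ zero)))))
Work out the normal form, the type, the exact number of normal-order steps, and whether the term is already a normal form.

normal form:
  refl Nat (succ (succ (succ (succ (succ zero)))))
type:
  Eq Nat (succ (succ (succ (succ (succ zero))))) (succ (succ (succ (succ (succ zero)))))
steps to reach normal form (normal order): 21
already normal: no
first contracted redex: a beta-redex


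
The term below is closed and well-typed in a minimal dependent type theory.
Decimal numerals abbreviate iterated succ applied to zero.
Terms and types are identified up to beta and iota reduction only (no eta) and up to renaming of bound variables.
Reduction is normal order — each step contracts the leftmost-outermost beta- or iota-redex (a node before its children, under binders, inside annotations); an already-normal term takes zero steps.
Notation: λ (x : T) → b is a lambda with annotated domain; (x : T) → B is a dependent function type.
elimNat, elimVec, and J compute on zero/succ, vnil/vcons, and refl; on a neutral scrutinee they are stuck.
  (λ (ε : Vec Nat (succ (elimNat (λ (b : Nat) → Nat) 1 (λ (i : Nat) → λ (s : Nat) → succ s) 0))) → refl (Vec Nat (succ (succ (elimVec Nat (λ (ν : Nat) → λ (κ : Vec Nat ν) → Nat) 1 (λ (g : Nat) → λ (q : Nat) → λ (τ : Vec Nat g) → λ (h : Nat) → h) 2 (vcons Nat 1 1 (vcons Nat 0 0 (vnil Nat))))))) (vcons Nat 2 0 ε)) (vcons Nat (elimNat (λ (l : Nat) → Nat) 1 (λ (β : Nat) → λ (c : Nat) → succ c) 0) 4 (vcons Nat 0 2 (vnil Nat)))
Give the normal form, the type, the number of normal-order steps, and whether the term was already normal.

normal form:
  refl (Vec Nat 3) (vcons Nat 2 0 (vcons Nat 1 4 (vcons Nat 0 2 (vnil Nat))))
inferred type:
  Eq (Vec Nat 3) (vcons Nat 2 0 (vcons Nat 1 4 (vcons Nat 0 2 (vnil Nat)))) (vcons Nat 2 0 (vcons Nat 1 4 (vcons Nat 0 2 (vnil Nat))))
normal-order step count: 13
already normal: no
first contracted redex: a beta-redex


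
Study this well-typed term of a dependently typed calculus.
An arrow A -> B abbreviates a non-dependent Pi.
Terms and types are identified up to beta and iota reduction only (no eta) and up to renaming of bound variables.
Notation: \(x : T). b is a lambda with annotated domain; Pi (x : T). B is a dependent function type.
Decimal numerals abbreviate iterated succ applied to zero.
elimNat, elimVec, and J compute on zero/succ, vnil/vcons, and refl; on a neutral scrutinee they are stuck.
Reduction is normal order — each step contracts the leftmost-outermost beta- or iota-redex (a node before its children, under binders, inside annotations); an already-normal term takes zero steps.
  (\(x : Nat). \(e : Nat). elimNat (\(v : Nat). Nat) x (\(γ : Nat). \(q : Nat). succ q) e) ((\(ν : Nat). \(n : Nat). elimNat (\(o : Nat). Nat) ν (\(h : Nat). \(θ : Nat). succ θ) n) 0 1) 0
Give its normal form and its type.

resulting normal form:
  1
inferred type:
  Nat


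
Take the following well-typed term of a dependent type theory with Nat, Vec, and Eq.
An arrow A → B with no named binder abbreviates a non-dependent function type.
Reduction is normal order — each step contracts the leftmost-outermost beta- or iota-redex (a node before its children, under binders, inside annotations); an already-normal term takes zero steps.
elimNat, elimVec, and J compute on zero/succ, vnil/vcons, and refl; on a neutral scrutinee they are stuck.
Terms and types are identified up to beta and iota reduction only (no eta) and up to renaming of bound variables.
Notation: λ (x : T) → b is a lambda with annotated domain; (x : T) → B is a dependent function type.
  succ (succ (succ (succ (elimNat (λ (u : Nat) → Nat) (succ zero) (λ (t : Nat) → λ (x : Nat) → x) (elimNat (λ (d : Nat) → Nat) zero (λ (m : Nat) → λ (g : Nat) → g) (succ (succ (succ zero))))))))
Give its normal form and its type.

reduced normal form:
  succ (succ (succ (succ (succ zero))))
type:
  Nat


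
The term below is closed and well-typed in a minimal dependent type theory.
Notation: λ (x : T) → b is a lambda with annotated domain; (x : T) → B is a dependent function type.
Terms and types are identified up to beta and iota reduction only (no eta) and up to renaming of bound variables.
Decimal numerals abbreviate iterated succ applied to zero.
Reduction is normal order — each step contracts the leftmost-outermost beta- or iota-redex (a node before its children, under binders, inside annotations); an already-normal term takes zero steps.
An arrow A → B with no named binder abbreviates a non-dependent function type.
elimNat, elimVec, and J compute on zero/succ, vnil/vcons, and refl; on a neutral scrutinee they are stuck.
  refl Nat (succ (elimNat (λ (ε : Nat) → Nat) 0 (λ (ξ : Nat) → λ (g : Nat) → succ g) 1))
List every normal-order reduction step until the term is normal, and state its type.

normal-order reduction sequence:
  refl Nat (succ (elimNat (λ (ε : Nat) → Nat) 0 (λ (ξ : Nat) → λ (g : Nat) → succ g) 1))
  ~> refl Nat (succ ((λ (ε : Nat) → λ (ξ : Nat) → succ ξ) 0 (elimNat (λ (g : Nat) → Nat) 0 (λ (j : Nat) → λ (ω : Nat) → succ ω) 0)))
  ~> refl Nat (succ ((λ (ε : Nat) → succ ε) (elimNat (λ (ξ : Nat) → Nat) 0 (λ (g : Nat) → λ (j : Nat) → succ j) 0)))
  ~> refl Nat (succ (succ (elimNat (λ (ε : Nat) → Nat) 0 (λ (ξ : Nat) → λ (g : Nat) → succ g) 0)))
  ~> refl Nat 2
the term's type:
  Eq Nat 2 2


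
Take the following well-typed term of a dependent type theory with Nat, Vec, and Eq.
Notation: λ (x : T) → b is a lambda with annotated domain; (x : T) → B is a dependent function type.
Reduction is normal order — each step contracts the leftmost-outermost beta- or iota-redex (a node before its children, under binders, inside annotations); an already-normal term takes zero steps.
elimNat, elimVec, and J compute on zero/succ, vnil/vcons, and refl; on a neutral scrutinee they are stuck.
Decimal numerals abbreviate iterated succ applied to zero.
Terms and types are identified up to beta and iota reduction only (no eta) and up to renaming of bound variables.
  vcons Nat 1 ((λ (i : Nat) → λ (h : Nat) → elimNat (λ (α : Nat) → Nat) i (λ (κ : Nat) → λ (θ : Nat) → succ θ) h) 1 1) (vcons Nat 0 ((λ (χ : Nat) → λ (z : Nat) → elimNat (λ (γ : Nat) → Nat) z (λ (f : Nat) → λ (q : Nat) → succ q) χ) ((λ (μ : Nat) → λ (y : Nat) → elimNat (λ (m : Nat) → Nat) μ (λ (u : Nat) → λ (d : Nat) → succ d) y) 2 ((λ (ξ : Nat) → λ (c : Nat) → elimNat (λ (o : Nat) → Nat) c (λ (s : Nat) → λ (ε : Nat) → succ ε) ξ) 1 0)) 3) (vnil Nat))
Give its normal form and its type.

normal form:
  vcons Nat 1 2 (vcons Nat 0 6 (vnil Nat))
the term's type:
  Vec Nat 2
observation: 30 normal-order steps separate the term from its normal form.


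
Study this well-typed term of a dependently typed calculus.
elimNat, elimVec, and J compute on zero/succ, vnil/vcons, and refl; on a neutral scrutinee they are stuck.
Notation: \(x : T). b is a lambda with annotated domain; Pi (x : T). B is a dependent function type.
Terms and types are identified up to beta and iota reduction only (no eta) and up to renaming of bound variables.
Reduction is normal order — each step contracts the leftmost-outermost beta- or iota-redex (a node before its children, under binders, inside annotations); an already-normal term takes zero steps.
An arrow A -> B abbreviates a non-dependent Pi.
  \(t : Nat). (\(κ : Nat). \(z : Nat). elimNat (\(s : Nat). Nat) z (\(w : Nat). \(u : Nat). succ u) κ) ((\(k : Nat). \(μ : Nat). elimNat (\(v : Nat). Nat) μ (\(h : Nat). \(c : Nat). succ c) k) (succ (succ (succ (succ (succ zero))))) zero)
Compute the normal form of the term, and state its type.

resulting normal form:
  \(t : Nat). \(κ : Nat). succ (succ (succ (succ (succ κ))))
inferred type:
  Nat -> Nat -> Nat
observation: reduction starts at a beta-redex, and 35 normal-order steps reach the normal form.


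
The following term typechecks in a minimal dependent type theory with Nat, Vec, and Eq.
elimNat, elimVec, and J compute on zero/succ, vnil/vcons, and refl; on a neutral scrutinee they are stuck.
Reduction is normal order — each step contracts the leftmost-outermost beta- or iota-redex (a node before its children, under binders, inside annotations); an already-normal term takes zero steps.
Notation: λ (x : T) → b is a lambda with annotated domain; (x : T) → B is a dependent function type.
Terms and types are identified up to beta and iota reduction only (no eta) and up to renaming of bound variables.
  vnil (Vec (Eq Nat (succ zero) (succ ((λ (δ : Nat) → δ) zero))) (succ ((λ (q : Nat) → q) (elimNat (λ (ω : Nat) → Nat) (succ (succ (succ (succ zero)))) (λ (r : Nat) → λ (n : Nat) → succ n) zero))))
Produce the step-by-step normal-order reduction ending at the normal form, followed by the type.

normal-order reduction sequence:
  vnil (Vec (Eq Nat (succ zero) (succ ((λ (δ : Nat) → δ) zero))) (succ ((λ (q : Nat) → q) (elimNat (λ (ω : Nat) → Nat) (succ (succ (succ (succ zero)))) (λ (r : Nat) → λ (n : Nat) → succ n) zero))))
  ~> vnil (Vec (Eq Nat (succ zero) (succ zero)) (succ ((λ (δ : Nat) → δ) (elimNat (λ (q : Nat) → Nat) (succ (succ (succ (succ zero)))) (λ (ω : Nat) → λ (r : Nat) → succ r) zero))))
  ~> vnil (Vec (Eq Nat (succ zero) (succ zero)) (succ (elimNat (λ (δ : Nat) → Nat) (succ (succ (succ (succ zero)))) (λ (q : Nat) → λ (ω : Nat) → succ ω) zero)))
  ~> vnil (Vec (Eq Nat (succ zero) (succ zero)) (succ (succ (succ (succ (succ zero))))))
type:
  Vec (Vec (Eq Nat (succ zero) (succ zero)) (succ (succ (succ (succ (succ zero)))))) zero


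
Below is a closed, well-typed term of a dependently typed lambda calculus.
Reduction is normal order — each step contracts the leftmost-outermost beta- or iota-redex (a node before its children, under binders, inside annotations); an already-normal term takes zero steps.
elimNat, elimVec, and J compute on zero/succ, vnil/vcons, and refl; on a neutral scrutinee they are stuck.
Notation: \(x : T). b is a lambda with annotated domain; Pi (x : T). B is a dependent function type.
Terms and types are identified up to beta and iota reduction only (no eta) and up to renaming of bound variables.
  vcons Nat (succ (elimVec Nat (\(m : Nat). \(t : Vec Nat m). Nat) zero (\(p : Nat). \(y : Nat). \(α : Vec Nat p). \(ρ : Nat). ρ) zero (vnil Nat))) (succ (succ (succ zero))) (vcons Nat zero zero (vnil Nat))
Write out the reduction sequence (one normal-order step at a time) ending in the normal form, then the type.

normal-order reduction:
  vcons Nat (succ (elimVec Nat (\(m : Nat). \(t : Vec Nat m). Nat) zero (\(p : Nat). \(y : Nat). \(α : Vec Nat p). \(ρ : Nat). ρ) zero (vnil Nat))) (succ (succ (succ zero))) (vcons Nat zero zero (vnil Nat))
  ~> vcons Nat (succ zero) (succ (succ (succ zero))) (vcons Nat zero zero (vnil Nat))
inferred type:
  Vec Nat (succ (succ zero))
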